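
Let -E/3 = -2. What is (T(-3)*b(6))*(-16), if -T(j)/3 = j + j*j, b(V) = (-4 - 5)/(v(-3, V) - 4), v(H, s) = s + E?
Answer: -324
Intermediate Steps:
E = 6 (E = -3*(-2) = 6)
v(H, s) = 6 + s (v(H, s) = s + 6 = 6 + s)
b(V) = -9/(2 + V) (b(V) = (-4 - 5)/((6 + V) - 4) = -9/(2 + V))
T(j) = -3*j - 3*j**2 (T(j) = -3*(j + j*j) = -3*(j + j**2) = -3*j - 3*j**2)
(T(-3)*b(6))*(-16) = ((-3*(-3)*(1 - 3))*(-9/(2 + 6)))*(-16) = ((-3*(-3)*(-2))*(-9/8))*(-16) = -(-162)/8*(-16) = -18*(-9/8)*(-16) = (81/4)*(-16) = -324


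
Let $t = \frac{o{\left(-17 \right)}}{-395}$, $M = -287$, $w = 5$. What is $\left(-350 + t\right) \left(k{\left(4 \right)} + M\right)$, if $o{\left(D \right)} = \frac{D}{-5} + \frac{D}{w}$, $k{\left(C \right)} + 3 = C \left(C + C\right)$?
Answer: $90300$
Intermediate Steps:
$k{\left(C \right)} = -3 + 2 C^{2}$ ($k{\left(C \right)} = -3 + C \left(C + C\right) = -3 + C 2 C = -3 + 2 C^{2}$)
$o{\left(D \right)} = 0$ ($o{\left(D \right)} = \frac{D}{-5} + \frac{D}{5} = D \left(- \frac{1}{5}\right) + D \frac{1}{5} = - \frac{D}{5} + \frac{D}{5} = 0$)
$t = 0$ ($t = \frac{0}{-395} = 0 \left(- \frac{1}{395}\right) = 0$)
$\left(-350 + t\right) \left(k{\left(4 \right)} + M\right) = \left(-350 + 0\right) \left(\left(-3 + 2 \cdot 4^{2}\right) - 287\right) = - 350 \left(\left(-3 + 2 \cdot 16\right) - 287\right) = - 350 \left(\left(-3 + 32\right) - 287\right) = - 350 \left(29 - 287\right) = \left(-350\right) \left(-258\right) = 90300$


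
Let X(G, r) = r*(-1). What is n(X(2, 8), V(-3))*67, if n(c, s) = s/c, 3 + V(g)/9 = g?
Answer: 1809/4 ≈ 452.25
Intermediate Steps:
X(G, r) = -r
V(g) = -27 + 9*g
n(X(2, 8), V(-3))*67 = ((-27 + 9*(-3))/((-1*8)))*67 = ((-27 - 27)/(-8))*67 = -54*(-⅛)*67 = (27/4)*67 = 1809/4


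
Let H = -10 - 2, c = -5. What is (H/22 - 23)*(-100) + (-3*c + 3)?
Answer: 26098/11 ≈ 2372.5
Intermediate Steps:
H = -12
(H/22 - 23)*(-100) + (-3*c + 3) = (-12/22 - 23)*(-100) + (-3*(-5) + 3) = (-12*1/22 - 23)*(-100) + (15 + 3) = (-6/11 - 23)*(-100) + 18 = -259/11*(-100) + 18 = 25900/11 + 18 = 26098/11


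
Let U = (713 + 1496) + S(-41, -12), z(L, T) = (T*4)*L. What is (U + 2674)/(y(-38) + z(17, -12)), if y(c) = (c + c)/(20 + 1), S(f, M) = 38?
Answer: -103341/17212 ≈ -6.0040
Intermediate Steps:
z(L, T) = 4*L*T (z(L, T) = (4*T)*L = 4*L*T)
U = 2247 (U = (713 + 1496) + 38 = 2209 + 38 = 2247)
y(c) = 2*c/21 (y(c) = (2*c)/21 = (2*c)*(1/21) = 2*c/21)
(U + 2674)/(y(-38) + z(17, -12)) = (2247 + 2674)/((2/21)*(-38) + 4*17*(-12)) = 4921/(-76/21 - 816) = 4921/(-17212/21) = 4921*(-21/17212) = -103341/17212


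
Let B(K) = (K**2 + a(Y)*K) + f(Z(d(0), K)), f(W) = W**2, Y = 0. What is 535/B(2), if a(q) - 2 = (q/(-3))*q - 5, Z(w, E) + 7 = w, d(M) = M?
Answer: 535/47 ≈ 11.383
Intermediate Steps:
Z(w, E) = -7 + w
a(q) = -3 - q**2/3 (a(q) = 2 + ((q/(-3))*q - 5) = 2 + ((q*(-1/3))*q - 5) = 2 + ((-q/3)*q - 5) = 2 + (-q**2/3 - 5) = 2 + (-5 - q**2/3) = -3 - q**2/3)
B(K) = 49 + K**2 - 3*K (B(K) = (K**2 + (-3 - 1/3*0**2)*K) + (-7 + 0)**2 = (K**2 + (-3 - 1/3*0)*K) + (-7)**2 = (K**2 + (-3 + 0)*K) + 49 = (K**2 - 3*K) + 49 = 49 + K**2 - 3*K)
535/B(2) = 535/(49 + 2**2 - 3*2) = 535/(49 + 4 - 6) = 535/47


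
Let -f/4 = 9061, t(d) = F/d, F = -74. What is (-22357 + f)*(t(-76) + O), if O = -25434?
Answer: 56635229455/38 ≈ 1.4904e+9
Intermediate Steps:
t(d) = -74/d
f = -36244 (f = -4*9061 = -36244)
(-22357 + f)*(t(-76) + O) = (-22357 - 36244)*(-74/(-76) - 25434) = -58601*(-74*(-1/76) - 25434) = -58601*(37/38 - 25434) = -58601*(-966455/38) = 56635229455/38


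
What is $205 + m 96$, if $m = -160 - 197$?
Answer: $-34067$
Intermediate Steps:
$m = -357$
$205 + m 96 = 205 - 34272 = -34067$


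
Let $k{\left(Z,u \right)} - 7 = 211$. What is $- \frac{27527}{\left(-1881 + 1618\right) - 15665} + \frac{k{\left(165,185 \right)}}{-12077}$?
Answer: $\frac{328971275}{192362456} \approx 1.7102$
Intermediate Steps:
$k{\left(Z,u \right)} = 218$ ($k{\left(Z,u \right)} = 7 + 211 = 218$)
$- \frac{27527}{\left(-1881 + 1618\right) - 15665} + \frac{k{\left(165,185 \right)}}{-12077} = - \frac{27527}{\left(-1881 + 1618\right) - 15665} + \frac{218}{-12077} = - \frac{27527}{-263 - 15665} + 218 \left(- \frac{1}{12077}\right) = - \frac{27527}{-15928} - \frac{218}{12077} = \left(-27527\right) \left(- \frac{1}{15928}\right) - \frac{218}{12077} = \frac{27527}{15928} - \frac{218}{12077} = \frac{328971275}{192362456}$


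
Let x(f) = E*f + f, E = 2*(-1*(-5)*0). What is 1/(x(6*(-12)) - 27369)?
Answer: -1/27441 ≈ -3.6442e-5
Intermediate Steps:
E = 0 (E = 2*(5*0) = 2*0 = 0)
x(f) = f (x(f) = 0*f + f = 0 + f = f)
1/(x(6*(-12)) - 27369) = 1/(6*(-12) - 27369) = 1/(-72 - 27369) = 1/(-27441) = -1/27441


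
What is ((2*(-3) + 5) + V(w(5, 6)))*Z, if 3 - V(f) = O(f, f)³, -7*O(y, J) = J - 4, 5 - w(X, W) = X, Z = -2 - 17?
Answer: -11818/343 ≈ -34.455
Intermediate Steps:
Z = -19
w(X, W) = 5 - X
O(y, J) = 4/7 - J/7 (O(y, J) = -(J - 4)/7 = -(-4 + J)/7 = 4/7 - J/7)
V(f) = 3 - (4/7 - f/7)³
((2*(-3) + 5) + V(w(5, 6)))*Z = ((2*(-3) + 5) + (3 + (-4 + (5 - 1*5))³/343))*(-19) = ((-6 + 5) + (3 + (-4 + (5 - 5))³/343))*(-19) = (-1 + (3 + (-4 + 0)³/343))*(-19) = (-1 + (3 + (1/343)*(-4)³))*(-19) = (-1 + (3 + (1/343)*(-64)))*(-19) = (-1 + (3 - 64/343))*(-19) = (-1 + 965/343)*(-19) = (622/343)*(-19) = -11818/343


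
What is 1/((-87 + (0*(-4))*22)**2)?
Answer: 1/7569 ≈ 0.00013212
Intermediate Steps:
1/((-87 + (0*(-4))*22)**2) = 1/((-87 + 0*22)**2) = 1/((-87 + 0)**2) = 1/((-87)**2) = 1/7569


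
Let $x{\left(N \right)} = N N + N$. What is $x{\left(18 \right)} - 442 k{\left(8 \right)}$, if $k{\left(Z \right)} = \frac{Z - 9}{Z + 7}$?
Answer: $\frac{5572}{15} \approx 371.47$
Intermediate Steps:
$x{\left(N \right)} = N + N^{2}$ ($x{\left(N \right)} = N^{2} + N = N + N^{2}$)
$k{\left(Z \right)} = \frac{-9 + Z}{7 + Z}$
$x{\left(18 \right)} - 442 k{\left(8 \right)} = 18 \left(1 + 18\right) - 442 \frac{-9 + 8}{7 + 8} = 18 \cdot 19 - 442 \cdot \frac{1}{15} \left(-1\right) = 342 - 442 \cdot \frac{1}{15} \left(-1\right) = 342 - - \frac{442}{15} = 342 + \frac{442}{15} = \frac{5572}{15}$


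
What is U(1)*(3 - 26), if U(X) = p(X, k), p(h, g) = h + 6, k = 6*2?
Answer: -161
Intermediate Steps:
k = 12
p(h, g) = 6 + h
U(X) = 6 + X
U(1)*(3 - 26) = (6 + 1)*(3 - 26) = 7*(-23) = -161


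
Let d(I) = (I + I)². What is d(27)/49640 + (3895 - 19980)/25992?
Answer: -90333341/161280360 ≈ -0.56010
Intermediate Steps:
d(I) = 4*I² (d(I) = (2*I)² = 4*I²)
d(27)/49640 + (3895 - 19980)/25992 = (4*27²)/49640 + (3895 - 19980)/25992 = (4*729)*(1/49640) - 16085*1/25992 = 2916*(1/49640) - 16085/25992 = 729/12410 - 16085/25992 = -90333341/161280360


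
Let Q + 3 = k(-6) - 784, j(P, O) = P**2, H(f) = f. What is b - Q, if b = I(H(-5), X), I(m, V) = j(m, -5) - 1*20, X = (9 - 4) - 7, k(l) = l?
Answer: 798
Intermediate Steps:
X = -2 (X = 5 - 7 = -2)
I(m, V) = -20 + m**2 (I(m, V) = m**2 - 1*20 = m**2 - 20 = -20 + m**2)
b = 5 (b = -20 + (-5)**2 = -20 + 25 = 5)
Q = -793 (Q = -3 + (-6 - 784) = -3 - 790 = -793)
b - Q = 5 - 1*(-793) = 5 + 793 = 798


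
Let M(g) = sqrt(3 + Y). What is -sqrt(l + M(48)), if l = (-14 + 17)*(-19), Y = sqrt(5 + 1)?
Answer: -I*sqrt(57 - sqrt(3 + sqrt(6))) ≈ -7.3936*I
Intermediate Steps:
Y = sqrt(6) ≈ 2.4495
l = -57 (l = 3*(-19) = -57)
M(g) = sqrt(3 + sqrt(6))
-sqrt(l + M(48)) = -sqrt(-57 + sqrt(3 + sqrt(6)))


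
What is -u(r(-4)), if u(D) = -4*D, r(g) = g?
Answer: -16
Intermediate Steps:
-u(r(-4)) = -(-4)*(-4) = -1*16 = -16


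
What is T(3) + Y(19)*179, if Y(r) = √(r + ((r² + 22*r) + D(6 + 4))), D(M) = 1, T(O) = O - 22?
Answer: -19 + 179*√799 ≈ 5040.7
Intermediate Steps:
T(O) = -22 + O
Y(r) = √(1 + r² + 23*r) (Y(r) = √(r + ((r² + 22*r) + 1)) = √(r + (1 + r² + 22*r)) = √(1 + r² + 23*r))
T(3) + Y(19)*179 = (-22 + 3) + √(1 + 19² + 23*19)*179 = -19 + √(1 + 361 + 437)*179 = -19 + √799*179 = -19 + 179*√799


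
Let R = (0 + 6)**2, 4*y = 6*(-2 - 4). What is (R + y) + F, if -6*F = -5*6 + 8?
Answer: 92/3 ≈ 30.667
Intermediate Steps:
y = -9 (y = (6*(-2 - 4))/4 = (6*(-6))/4 = (1/4)*(-36) = -9)
R = 36 (R = 6**2 = 36)
F = 11/3 (F = -(-5*6 + 8)/6 = -(-30 + 8)/6 = -1/6*(-22) = 11/3 ≈ 3.6667)
(R + y) + F = (36 - 9) + 11/3 = 27 + 11/3 = 92/3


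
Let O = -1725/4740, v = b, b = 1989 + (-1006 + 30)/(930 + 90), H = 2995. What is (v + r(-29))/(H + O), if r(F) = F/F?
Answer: 160277096/241307775 ≈ 0.66420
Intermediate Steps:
r(F) = 1
b = 506951/255 (b = 1989 - 976/1020 = 1989 - 976*1/1020 = 1989 - 244/255 = 506951/255 ≈ 1988.0)
v = 506951/255 ≈ 1988.0
O = -115/316 (O = -1725*1/4740 = -115/316 ≈ -0.36392)
(v + r(-29))/(H + O) = (506951/255 + 1)/(2995 - 115/316) = 507206/(255*(946305/316)) = (507206/255)*(316/946305) = 160277096/241307775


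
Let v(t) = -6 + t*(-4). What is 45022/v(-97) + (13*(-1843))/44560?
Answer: 998513991/8510960 ≈ 117.32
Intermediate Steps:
v(t) = -6 - 4*t
45022/v(-97) + (13*(-1843))/44560 = 45022/(-6 - 4*(-97)) + (13*(-1843))/44560 = 45022/(-6 + 388) - 23959*1/44560 = 45022/382 - 23959/44560 = 45022*(1/382) - 23959/44560 = 22511/191 - 23959/44560 = 998513991/8510960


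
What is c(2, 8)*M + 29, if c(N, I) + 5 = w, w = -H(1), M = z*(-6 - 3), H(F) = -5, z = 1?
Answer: 29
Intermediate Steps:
M = -9 (M = 1*(-6 - 3) = 1*(-9) = -9)
w = 5 (w = -1*(-5) = 5)
c(N, I) = 0 (c(N, I) = -5 + 5 = 0)
c(2, 8)*M + 29 = 0*(-9) + 29 = 0 + 29 = 29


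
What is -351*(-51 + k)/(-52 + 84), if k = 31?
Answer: 1755/8 ≈ 219.38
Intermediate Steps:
-351*(-51 + k)/(-52 + 84) = -351*(-51 + 31)/(-52 + 84) = -(-7020)/32 = -351*(-5/8) = 1755/8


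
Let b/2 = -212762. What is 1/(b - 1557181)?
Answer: -1/1982705 ≈ -5.0436e-7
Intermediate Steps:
b = -425524 (b = 2*(-212762) = -425524)
1/(b - 1557181) = 1/(-425524 - 1557181) = 1/(-1982705) = -1/1982705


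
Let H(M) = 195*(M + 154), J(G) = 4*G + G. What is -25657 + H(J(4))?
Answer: 8273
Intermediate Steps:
J(G) = 5*G
H(M) = 30030 + 195*M (H(M) = 195*(154 + M) = 30030 + 195*M)
-25657 + H(J(4)) = -25657 + (30030 + 195*(5*4)) = -25657 + (30030 + 195*20) = -25657 + (30030 + 3900) = -25657 + 33930 = 8273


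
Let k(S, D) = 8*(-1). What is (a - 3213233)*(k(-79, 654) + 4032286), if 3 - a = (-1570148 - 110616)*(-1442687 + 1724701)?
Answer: 1911282697181711548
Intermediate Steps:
k(S, D) = -8
a = 473998978699 (a = 3 - (-1570148 - 110616)*(-1442687 + 1724701) = 3 - (-1680764)*282014 = 3 - 1*(-473998978696) = 3 + 473998978696 = 473998978699)
(a - 3213233)*(k(-79, 654) + 4032286) = (473998978699 - 3213233)*(-8 + 4032286) = 473995765466*4032278 = 1911282697181711548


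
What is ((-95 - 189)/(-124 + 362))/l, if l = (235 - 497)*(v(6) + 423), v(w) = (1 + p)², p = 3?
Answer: 71/6843571 ≈ 1.0375e-5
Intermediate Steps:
v(w) = 16 (v(w) = (1 + 3)² = 4² = 16)
l = -115018 (l = (235 - 497)*(16 + 423) = -262*439 = -115018)
((-95 - 189)/(-124 + 362))/l = ((-95 - 189)/(-124 + 362))/(-115018) = -284/238*(-1/115018) = -284*1/238*(-1/115018) = -142/119*(-1/115018) = 71/6843571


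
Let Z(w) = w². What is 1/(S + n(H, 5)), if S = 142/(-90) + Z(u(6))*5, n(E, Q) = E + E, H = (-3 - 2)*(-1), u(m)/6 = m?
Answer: 45/291979 ≈ 0.00015412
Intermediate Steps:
u(m) = 6*m
H = 5 (H = -5*(-1) = 5)
n(E, Q) = 2*E
S = 291529/45 (S = 142/(-90) + (6*6)²*5 = 142*(-1/90) + 36²*5 = -71/45 + 1296*5 = -71/45 + 6480 = 291529/45 ≈ 6478.4)
1/(S + n(H, 5)) = 1/(291529/45 + 2*5) = 1/(291529/45 + 10) = 1/(291979/45) = 45/291979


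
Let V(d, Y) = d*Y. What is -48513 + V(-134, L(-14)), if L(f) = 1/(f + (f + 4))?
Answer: -582089/12 ≈ -48507.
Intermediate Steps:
L(f) = 1/(4 + 2*f) (L(f) = 1/(f + (4 + f)) = 1/(4 + 2*f))
V(d, Y) = Y*d
-48513 + V(-134, L(-14)) = -48513 + (1/(2*(2 - 14)))*(-134) = -48513 + ((½)/(-12))*(-134) = -48513 + ((½)*(-1/12))*(-134) = -48513 - 1/24*(-134) = -48513 + 67/12 = -582089/12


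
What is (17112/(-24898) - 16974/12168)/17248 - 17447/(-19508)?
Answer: 633026729893485/707901221931904 ≈ 0.89423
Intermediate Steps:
(17112/(-24898) - 16974/12168)/17248 - 17447/(-19508) = (17112*(-1/24898) - 16974*1/12168)*(1/17248) - 17447*(-1/19508) = (-8556/12449 - 943/676)*(1/17248) + 17447/19508 = -17523263/8415524*1/17248 + 17447/19508 = -17523263/145150957952 + 17447/19508 = 633026729893485/707901221931904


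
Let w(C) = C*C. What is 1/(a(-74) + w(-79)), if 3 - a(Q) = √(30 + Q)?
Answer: 1561/9746895 + I*√11/19493790 ≈ 0.00016015 + 1.7014e-7*I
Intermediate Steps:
w(C) = C²
a(Q) = 3 - √(30 + Q)
1/(a(-74) + w(-79)) = 1/((3 - √(30 - 74)) + (-79)²) = 1/((3 - √(-44)) + 6241) = 1/((3 - 2*I*√11) + 6241) = 1/(6244 - 2*I*√11)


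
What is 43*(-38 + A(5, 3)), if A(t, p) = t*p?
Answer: -989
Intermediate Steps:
A(t, p) = p*t
43*(-38 + A(5, 3)) = 43*(-38 + 3*5) = 43*(-38 + 15) = 43*(-23) = -989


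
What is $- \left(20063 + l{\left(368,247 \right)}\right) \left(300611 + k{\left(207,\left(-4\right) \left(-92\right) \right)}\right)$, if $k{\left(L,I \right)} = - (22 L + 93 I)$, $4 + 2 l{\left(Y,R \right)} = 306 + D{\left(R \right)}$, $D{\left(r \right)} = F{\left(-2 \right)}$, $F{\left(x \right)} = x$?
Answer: $-5292430429$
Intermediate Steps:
$D{\left(r \right)} = -2$
$l{\left(Y,R \right)} = 150$ ($l{\left(Y,R \right)} = -2 + \frac{306 - 2}{2} = -2 + \frac{1}{2} \cdot 304 = -2 + 152 = 150$)
$k{\left(L,I \right)} = - 93 I - 22 L$
$- \left(20063 + l{\left(368,247 \right)}\right) \left(300611 + k{\left(207,\left(-4\right) \left(-92\right) \right)}\right) = - \left(20063 + 150\right) \left(300611 - \left(4554 + 93 \left(\left(-4\right) \left(-92\right)\right)\right)\right) = - 20213 \left(300611 - 38778\right) = - 20213 \cdot 261833 = \left(-1\right) 5292430429 = -5292430429$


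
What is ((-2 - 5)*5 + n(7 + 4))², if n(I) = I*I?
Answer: 7396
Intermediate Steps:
n(I) = I²
((-2 - 5)*5 + n(7 + 4))² = ((-2 - 5)*5 + (7 + 4)²)² = (-7*5 + 11²)² = (-35 + 121)² = 86² = 7396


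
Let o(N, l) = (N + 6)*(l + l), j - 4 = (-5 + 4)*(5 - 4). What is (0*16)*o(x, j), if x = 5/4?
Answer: 0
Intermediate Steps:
j = 3 (j = 4 + (-5 + 4)*(5 - 4) = 4 - 1*1 = 4 - 1 = 3)
x = 5/4 (x = 5*(¼) = 5/4 ≈ 1.2500)
o(N, l) = 2*l*(6 + N) (o(N, l) = (6 + N)*(2*l) = 2*l*(6 + N))
(0*16)*o(x, j) = (0*16)*(2*3*(6 + 5/4)) = 0*(2*3*(29/4)) = 0*(87/2) = 0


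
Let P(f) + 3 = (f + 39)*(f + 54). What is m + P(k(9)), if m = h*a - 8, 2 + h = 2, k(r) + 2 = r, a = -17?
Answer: 2795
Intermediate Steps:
k(r) = -2 + r
h = 0 (h = -2 + 2 = 0)
P(f) = -3 + (39 + f)*(54 + f) (P(f) = -3 + (f + 39)*(f + 54) = -3 + (39 + f)*(54 + f))
m = -8 (m = 0*(-17) - 8 = 0 - 8 = -8)
m + P(k(9)) = -8 + (2103 + (-2 + 9)² + 93*(-2 + 9)) = -8 + (2103 + 7² + 93*7) = -8 + (2103 + 49 + 651) = -8 + 2803 = 2795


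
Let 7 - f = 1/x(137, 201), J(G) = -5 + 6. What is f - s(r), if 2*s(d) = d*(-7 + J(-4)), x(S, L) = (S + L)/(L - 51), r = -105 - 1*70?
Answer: -87617/169 ≈ -518.44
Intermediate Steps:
r = -175 (r = -105 - 70 = -175)
x(S, L) = (L + S)/(-51 + L)
J(G) = 1
f = 1108/169 (f = 7 - 1/((201 + 137)/(-51 + 201)) = 7 - 1/(338/150) = 7 - 1/((1/150)*338) = 7 - 1/169/75 = 7 - 1*75/169 = 7 - 75/169 = 1108/169 ≈ 6.5562)
s(d) = -3*d (s(d) = (d*(-7 + 1))/2 = (d*(-6))/2 = (-6*d)/2 = -3*d)
f - s(r) = 1108/169 - (-3)*(-175) = 1108/169 - 1*525 = 1108/169 - 525 = -87617/169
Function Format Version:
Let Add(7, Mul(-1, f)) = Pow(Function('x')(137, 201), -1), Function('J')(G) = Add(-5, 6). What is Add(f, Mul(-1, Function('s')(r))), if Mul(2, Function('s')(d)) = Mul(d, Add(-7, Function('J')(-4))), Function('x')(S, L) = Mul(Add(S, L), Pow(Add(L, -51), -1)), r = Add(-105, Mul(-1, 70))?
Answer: Rational(-87617, 169) ≈ -518.44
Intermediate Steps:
r = -175 (r = Add(-105, -70) = -175)
Function('x')(S, L) = Mul(Pow(Add(-51, L), -1), Add(L, S)) (Function('x')(S, L) = Mul(Add(L, S), Pow(Add(-51, L), -1)) = Mul(Pow(Add(-51, L), -1), Add(L, S)))
Function('J')(G) = 1
f = Rational(1108, 169) (f = Add(7, Mul(-1, Pow(Mul(Pow(Add(-51, 201), -1), Add(201, 137)), -1))) = Add(7, Mul(-1, Pow(Mul(Pow(150, -1), 338), -1))) = Add(7, Mul(-1, Pow(Mul(Rational(1, 150), 338), -1))) = Add(7, Mul(-1, Pow(Rational(169, 75), -1))) = Add(7, Mul(-1, Rational(75, 169))) = Add(7, Rational(-75, 169)) = Rational(1108, 169) ≈ 6.5562)
Function('s')(d) = Mul(-3, d) (Function('s')(d) = Mul(Rational(1, 2), Mul(d, Add(-7, 1))) = Mul(Rational(1, 2), Mul(d, -6)) = Mul(Rational(1, 2), Mul(-6, d)) = Mul(-3, d))
Add(f, Mul(-1, Function('s')(r))) = Add(Rational(1108, 169), Mul(-1, Mul(-3, -175))) = Add(Rational(1108, 169), Mul(-1, 525)) = Add(Rational(1108, 169), -525) = Rational(-87617, 169)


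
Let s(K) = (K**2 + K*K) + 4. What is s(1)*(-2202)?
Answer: -13212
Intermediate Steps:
s(K) = 4 + 2*K**2 (s(K) = (K**2 + K**2) + 4 = 2*K**2 + 4 = 4 + 2*K**2)
s(1)*(-2202) = (4 + 2*1**2)*(-2202) = (4 + 2*1)*(-2202) = (4 + 2)*(-2202) = 6*(-2202) = -13212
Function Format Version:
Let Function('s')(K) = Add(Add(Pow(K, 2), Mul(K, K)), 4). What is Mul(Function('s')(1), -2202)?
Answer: -13212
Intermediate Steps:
Function('s')(K) = Add(4, Mul(2, Pow(K, 2))) (Function('s')(K) = Add(Add(Pow(K, 2), Pow(K, 2)), 4) = Add(Mul(2, Pow(K, 2)), 4) = Add(4, Mul(2, Pow(K, 2))))
Mul(Function('s')(1), -2202) = Mul(Add(4, Mul(2, Pow(1, 2))), -2202) = Mul(Add(4, Mul(2, 1)), -2202) = Mul(Add(4, 2), -2202) = Mul(6, -2202) = -13212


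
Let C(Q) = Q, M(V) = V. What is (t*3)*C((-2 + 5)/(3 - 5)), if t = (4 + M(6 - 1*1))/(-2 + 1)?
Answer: 81/2 ≈ 40.500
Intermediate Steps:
t = -9 (t = (4 + (6 - 1*1))/(-2 + 1) = (4 + (6 - 1))/(-1) = (4 + 5)*(-1) = 9*(-1) = -9)
(t*3)*C((-2 + 5)/(3 - 5)) = (-9*3)*((-2 + 5)/(3 - 5)) = -81/(-2) = -81*(-1)/2 = -27*(-3/2) = 81/2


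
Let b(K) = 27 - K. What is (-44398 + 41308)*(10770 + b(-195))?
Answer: -33965280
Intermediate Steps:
(-44398 + 41308)*(10770 + b(-195)) = (-44398 + 41308)*(10770 + (27 - 1*(-195))) = -3090*(10770 + (27 + 195)) = -3090*(10770 + 222) = -3090*10992 = -33965280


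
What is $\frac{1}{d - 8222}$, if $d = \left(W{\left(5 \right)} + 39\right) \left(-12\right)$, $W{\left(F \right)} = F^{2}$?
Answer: $- \frac{1}{8990} \approx -0.00011123$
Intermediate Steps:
$d = -768$ ($d = \left(5^{2} + 39\right) \left(-12\right) = \left(25 + 39\right) \left(-12\right) = 64 \left(-12\right) = -768$)
$\frac{1}{d - 8222} = \frac{1}{-768 - 8222} = \frac{1}{-8990} = - \frac{1}{8990}$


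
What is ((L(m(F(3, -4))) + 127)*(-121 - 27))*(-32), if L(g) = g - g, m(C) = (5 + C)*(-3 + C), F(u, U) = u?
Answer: 601472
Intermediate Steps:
m(C) = (-3 + C)*(5 + C)
L(g) = 0
((L(m(F(3, -4))) + 127)*(-121 - 27))*(-32) = ((0 + 127)*(-121 - 27))*(-32) = (127*(-148))*(-32) = -18796*(-32) = 601472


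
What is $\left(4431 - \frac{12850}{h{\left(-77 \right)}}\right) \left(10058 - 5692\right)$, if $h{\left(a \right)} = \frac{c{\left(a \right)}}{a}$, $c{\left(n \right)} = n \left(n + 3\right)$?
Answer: $20103896$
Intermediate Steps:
$c{\left(n \right)} = n \left(3 + n\right)$
$h{\left(a \right)} = 3 + a$ ($h{\left(a \right)} = \frac{a \left(3 + a\right)}{a} = 3 + a$)
$\left(4431 - \frac{12850}{h{\left(-77 \right)}}\right) \left(10058 - 5692\right) = \left(4431 - \frac{12850}{3 - 77}\right) \left(10058 - 5692\right) = \left(4431 - \frac{12850}{-74}\right) 4366 = \left(4431 - - \frac{6425}{37}\right) 4366 = \left(4431 + \frac{6425}{37}\right) 4366 = \frac{170372}{37} \cdot 4366 = 20103896$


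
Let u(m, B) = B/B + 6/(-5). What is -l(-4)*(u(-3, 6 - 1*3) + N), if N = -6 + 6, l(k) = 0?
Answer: 0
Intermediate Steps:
u(m, B) = -⅕ (u(m, B) = 1 + 6*(-⅕) = 1 - 6/5 = -⅕)
N = 0
-l(-4)*(u(-3, 6 - 1*3) + N) = -0*(-⅕ + 0) = -0*(-1)/5 = -1*0 = 0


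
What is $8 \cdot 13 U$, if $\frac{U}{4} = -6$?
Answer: $-2496$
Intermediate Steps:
$U = -24$ ($U = 4 \left(-6\right) = -24$)
$8 \cdot 13 U = 8 \cdot 13 \left(-24\right) = 104 \left(-24\right) = -2496$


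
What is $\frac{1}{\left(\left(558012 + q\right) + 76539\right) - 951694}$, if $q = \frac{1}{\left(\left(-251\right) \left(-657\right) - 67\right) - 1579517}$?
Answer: $- \frac{1414677}{448654907812} \approx -3.1532 \cdot 10^{-6}$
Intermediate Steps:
$q = - \frac{1}{1414677}$ ($q = \frac{1}{\left(164907 - 67\right) - 1579517} = \frac{1}{164840 - 1579517} = \frac{1}{-1414677} = - \frac{1}{1414677} \approx -7.0687 \cdot 10^{-7}$)
$\frac{1}{\left(\left(558012 + q\right) + 76539\right) - 951694} = \frac{1}{\left(\left(558012 - \frac{1}{1414677}\right) + 76539\right) - 951694} = \frac{1}{\left(\frac{789406742123}{1414677} + 76539\right) - 951694} = \frac{1}{\frac{897684705026}{1414677} - 951694} = \frac{1}{- \frac{448654907812}{1414677}} = - \frac{1414677}{448654907812}$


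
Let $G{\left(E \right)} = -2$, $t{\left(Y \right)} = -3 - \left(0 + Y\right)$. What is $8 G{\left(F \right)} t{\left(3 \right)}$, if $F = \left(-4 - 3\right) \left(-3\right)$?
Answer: $96$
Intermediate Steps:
$t{\left(Y \right)} = -3 - Y$
$F = 21$ ($F = \left(-7\right) \left(-3\right) = 21$)
$8 G{\left(F \right)} t{\left(3 \right)} = 8 \left(-2\right) \left(-3 - 3\right) = - 16 \left(-3 - 3\right) = \left(-16\right) \left(-6\right) = 96$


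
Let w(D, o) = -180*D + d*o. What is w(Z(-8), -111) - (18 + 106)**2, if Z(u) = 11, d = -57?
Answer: -11029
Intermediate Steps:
w(D, o) = -180*D - 57*o
w(Z(-8), -111) - (18 + 106)**2 = (-180*11 - 57*(-111)) - (18 + 106)**2 = (-1980 + 6327) - 1*124**2 = 4347 - 1*15376 = 4347 - 15376 = -11029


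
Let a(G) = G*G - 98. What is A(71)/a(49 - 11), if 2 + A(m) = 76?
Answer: 37/673 ≈ 0.054978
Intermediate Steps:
A(m) = 74 (A(m) = -2 + 76 = 74)
a(G) = -98 + G**2 (a(G) = G**2 - 98 = -98 + G**2)
A(71)/a(49 - 11) = 74/(-98 + (49 - 11)**2) = 74/(-98 + 38**2) = 74/(-98 + 1444) = 74/1346 = 74*(1/1346) = 37/673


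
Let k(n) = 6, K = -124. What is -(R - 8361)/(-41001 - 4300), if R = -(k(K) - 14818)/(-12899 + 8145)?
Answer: -19881503/107680477 ≈ -0.18463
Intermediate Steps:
R = -7406/2377 (R = -(6 - 14818)/(-12899 + 8145) = -(-14812)/(-4754) = -(-14812)*(-1)/4754 = -1*7406/2377 = -7406/2377 ≈ -3.1157)
-(R - 8361)/(-41001 - 4300) = -(-7406/2377 - 8361)/(-41001 - 4300) = -(-19881503)/(2377*(-45301)) = -(-19881503)*(-1)/(2377*45301) = -1*19881503/107680477 = -19881503/107680477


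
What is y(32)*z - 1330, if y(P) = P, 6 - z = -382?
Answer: 11086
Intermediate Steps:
z = 388 (z = 6 - 1*(-382) = 6 + 382 = 388)
y(32)*z - 1330 = 32*388 - 1330 = 12416 - 1330 = 11086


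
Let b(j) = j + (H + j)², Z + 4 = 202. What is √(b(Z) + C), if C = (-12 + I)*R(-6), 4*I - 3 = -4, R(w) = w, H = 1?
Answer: √159490/2 ≈ 199.68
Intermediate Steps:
I = -¼ (I = ¾ + (¼)*(-4) = ¾ - 1 = -¼ ≈ -0.25000)
Z = 198 (Z = -4 + 202 = 198)
C = 147/2 (C = (-12 - ¼)*(-6) = -49/4*(-6) = 147/2 ≈ 73.500)
b(j) = j + (1 + j)²
√(b(Z) + C) = √((198 + (1 + 198)²) + 147/2) = √((198 + 199²) + 147/2) = √((198 + 39601) + 147/2) = √(39799 + 147/2) = √(79745/2) = √159490/2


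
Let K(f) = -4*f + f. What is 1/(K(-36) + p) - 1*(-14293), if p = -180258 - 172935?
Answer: 5046643904/353085 ≈ 14293.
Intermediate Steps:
K(f) = -3*f
p = -353193
1/(K(-36) + p) - 1*(-14293) = 1/(-3*(-36) - 353193) - 1*(-14293) = 1/(108 - 353193) + 14293 = 1/(-353085) + 14293 = -1/353085 + 14293 = 5046643904/353085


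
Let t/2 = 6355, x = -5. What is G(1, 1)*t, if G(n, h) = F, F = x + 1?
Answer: -50840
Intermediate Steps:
t = 12710 (t = 2*6355 = 12710)
F = -4 (F = -5 + 1 = -4)
G(n, h) = -4
G(1, 1)*t = -4*12710 = -50840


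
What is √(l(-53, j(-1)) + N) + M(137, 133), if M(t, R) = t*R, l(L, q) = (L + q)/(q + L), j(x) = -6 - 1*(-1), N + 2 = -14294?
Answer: 18221 + I*√14295 ≈ 18221.0 + 119.56*I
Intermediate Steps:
N = -14296 (N = -2 - 14294 = -14296)
j(x) = -5 (j(x) = -6 + 1 = -5)
l(L, q) = 1 (l(L, q) = (L + q)/(L + q) = 1)
M(t, R) = R*t
√(l(-53, j(-1)) + N) + M(137, 133) = √(1 - 14296) + 133*137 = √(-14295) + 18221 = I*√14295 + 18221 = 18221 + I*√14295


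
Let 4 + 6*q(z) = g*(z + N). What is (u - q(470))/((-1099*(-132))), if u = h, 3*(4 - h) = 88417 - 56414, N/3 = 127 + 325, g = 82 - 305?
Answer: 85805/217602 ≈ 0.39432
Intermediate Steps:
g = -223
N = 1356 (N = 3*(127 + 325) = 3*452 = 1356)
q(z) = -151196/3 - 223*z/6 (q(z) = -⅔ + (-223*(z + 1356))/6 = -⅔ + (-223*(1356 + z))/6 = -⅔ + (-302388 - 223*z)/6 = -⅔ + (-50398 - 223*z/6) = -151196/3 - 223*z/6)
h = -31991/3 (h = 4 - (88417 - 56414)/3 = 4 - ⅓*32003 = 4 - 32003/3 = -31991/3 ≈ -10664.)
u = -31991/3 ≈ -10664.
(u - q(470))/((-1099*(-132))) = (-31991/3 - (-151196/3 - 223/6*470))/((-1099*(-132))) = (-31991/3 - (-151196/3 - 52405/3))/145068 = (-31991/3 - 1*(-67867))*(1/145068) = (-31991/3 + 67867)*(1/145068) = (171610/3)*(1/145068) = 85805/217602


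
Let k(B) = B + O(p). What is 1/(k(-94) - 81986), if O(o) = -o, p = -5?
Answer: -1/82075 ≈ -1.2184e-5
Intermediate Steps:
k(B) = 5 + B (k(B) = B - 1*(-5) = B + 5 = 5 + B)
1/(k(-94) - 81986) = 1/((5 - 94) - 81986) = 1/(-89 - 81986) = 1/(-82075) = -1/82075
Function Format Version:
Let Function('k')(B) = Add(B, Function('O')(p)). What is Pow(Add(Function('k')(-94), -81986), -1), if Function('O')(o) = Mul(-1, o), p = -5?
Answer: Rational(-1, 82075) ≈ -1.2184e-5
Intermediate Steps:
Function('k')(B) = Add(5, B) (Function('k')(B) = Add(B, Mul(-1, -5)) = Add(B, 5) = Add(5, B))
Pow(Add(Function('k')(-94), -81986), -1) = Pow(Add(Add(5, -94), -81986), -1) = Pow(Add(-89, -81986), -1) = Pow(-82075, -1) = Rational(-1, 82075)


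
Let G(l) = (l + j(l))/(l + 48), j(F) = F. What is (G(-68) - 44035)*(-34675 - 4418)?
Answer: 8605972113/5 ≈ 1.7212e+9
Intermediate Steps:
G(l) = 2*l/(48 + l) (G(l) = (l + l)/(l + 48) = (2*l)/(48 + l) = 2*l/(48 + l))
(G(-68) - 44035)*(-34675 - 4418) = (2*(-68)/(48 - 68) - 44035)*(-34675 - 4418) = (2*(-68)/(-20) - 44035)*(-39093) = (2*(-68)*(-1/20) - 44035)*(-39093) = (34/5 - 44035)*(-39093) = -220141/5*(-39093) = 8605972113/5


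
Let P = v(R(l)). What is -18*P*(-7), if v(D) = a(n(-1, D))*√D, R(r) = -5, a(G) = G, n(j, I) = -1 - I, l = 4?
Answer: 504*I*√5 ≈ 1127.0*I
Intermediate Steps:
v(D) = √D*(-1 - D) (v(D) = (-1 - D)*√D = √D*(-1 - D))
P = 4*I*√5 (P = √(-5)*(-1 - 1*(-5)) = (I*√5)*(-1 + 5) = (I*√5)*4 = 4*I*√5 ≈ 8.9443*I)
-18*P*(-7) = -72*I*√5*(-7) = 504*I*√5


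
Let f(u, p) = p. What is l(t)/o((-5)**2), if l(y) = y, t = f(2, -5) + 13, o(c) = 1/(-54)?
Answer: -432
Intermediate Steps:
o(c) = -1/54
t = 8 (t = -5 + 13 = 8)
l(t)/o((-5)**2) = 8/(-1/54) = 8*(-54) = -432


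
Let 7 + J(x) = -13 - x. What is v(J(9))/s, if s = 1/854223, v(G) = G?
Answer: -24772467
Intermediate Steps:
J(x) = -20 - x (J(x) = -7 + (-13 - x) = -20 - x)
s = 1/854223 ≈ 1.1707e-6
v(J(9))/s = (-20 - 1*9)/(1/854223) = (-20 - 9)*854223 = -29*854223 = -24772467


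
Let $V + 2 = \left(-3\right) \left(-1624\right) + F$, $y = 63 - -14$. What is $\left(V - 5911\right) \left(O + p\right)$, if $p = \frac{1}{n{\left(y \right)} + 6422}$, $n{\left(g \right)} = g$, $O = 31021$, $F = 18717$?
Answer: $\frac{3563578464480}{6499} \approx 5.4833 \cdot 10^{8}$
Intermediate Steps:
$y = 77$ ($y = 63 + 14 = 77$)
$p = \frac{1}{6499}$ ($p = \frac{1}{77 + 6422} = \frac{1}{6499} \approx 0.00015387$)
$V = 23587$ ($V = -2 + \left(\left(-3\right) \left(-1624\right) + 18717\right) = -2 + \left(4872 + 18717\right) = -2 + 23589 = 23587$)
$\left(V - 5911\right) \left(O + p\right) = \left(23587 - 5911\right) \left(31021 + \frac{1}{6499}\right) = 17676 \cdot \frac{201605480}{6499} = \frac{3563578464480}{6499}$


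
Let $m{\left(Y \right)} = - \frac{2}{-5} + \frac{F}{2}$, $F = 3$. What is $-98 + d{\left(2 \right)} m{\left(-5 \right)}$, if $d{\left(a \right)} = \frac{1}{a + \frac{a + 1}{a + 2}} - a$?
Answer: $- \frac{5561}{55} \approx -101.11$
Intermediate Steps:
$d{\left(a \right)} = \frac{1}{a + \frac{1 + a}{2 + a}} - a$
$m{\left(Y \right)} = \frac{19}{10}$ ($m{\left(Y \right)} = - \frac{2}{-5} + \frac{3}{2} = \left(-2\right) \left(- \frac{1}{5}\right) + 3 \cdot \frac{1}{2} = \frac{2}{5} + \frac{3}{2} = \frac{19}{10}$)
$-98 + d{\left(2 \right)} m{\left(-5 \right)} = -98 + \frac{2 - 2^{3} - 3 \cdot 2^{2}}{1 + 2^{2} + 3 \cdot 2} \cdot \frac{19}{10} = -98 + \frac{2 - 8 - 12}{1 + 4 + 6} \cdot \frac{19}{10} = -98 + \frac{2 - 8 - 12}{11} \cdot \frac{19}{10} = -98 + \frac{1}{11} \left(-18\right) \frac{19}{10} = -98 - \frac{171}{55} = - \frac{5561}{55}$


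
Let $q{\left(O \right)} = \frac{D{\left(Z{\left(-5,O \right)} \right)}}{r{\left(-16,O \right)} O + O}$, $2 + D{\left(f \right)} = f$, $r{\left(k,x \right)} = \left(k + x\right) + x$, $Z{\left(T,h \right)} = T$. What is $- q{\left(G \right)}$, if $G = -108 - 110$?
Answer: $\frac{7}{98318} \approx 7.1198 \cdot 10^{-5}$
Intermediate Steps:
$r{\left(k,x \right)} = k + 2 x$
$D{\left(f \right)} = -2 + f$
$G = -218$ ($G = -108 - 110 = -218$)
$q{\left(O \right)} = - \frac{7}{O + O \left(-16 + 2 O\right)}$ ($q{\left(O \right)} = \frac{-2 - 5}{\left(-16 + 2 O\right) O + O} = - \frac{7}{O \left(-16 + 2 O\right) + O} = - \frac{7}{O + O \left(-16 + 2 O\right)}$)
$- q{\left(G \right)} = - \frac{-7}{\left(-218\right) \left(-15 + 2 \left(-218\right)\right)} = - \frac{\left(-7\right) \left(-1\right)}{218 \left(-15 - 436\right)} = - \frac{\left(-7\right) \left(-1\right)}{218 \left(-451\right)} = - \frac{\left(-7\right) \left(-1\right) \left(-1\right)}{218 \cdot 451} = \left(-1\right) \left(- \frac{7}{98318}\right) = \frac{7}{98318}$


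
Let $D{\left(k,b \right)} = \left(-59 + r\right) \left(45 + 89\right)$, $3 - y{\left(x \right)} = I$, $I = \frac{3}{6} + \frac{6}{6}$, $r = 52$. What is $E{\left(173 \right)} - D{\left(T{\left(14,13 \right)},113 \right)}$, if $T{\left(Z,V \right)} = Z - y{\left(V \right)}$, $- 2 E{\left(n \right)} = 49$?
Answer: $\frac{1827}{2} \approx 913.5$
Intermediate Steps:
$E{\left(n \right)} = - \frac{49}{2}$ ($E{\left(n \right)} = \left(- \frac{1}{2}\right) 49 = - \frac{49}{2}$)
$I = \frac{3}{2}$ ($I = 3 \cdot \frac{1}{6} + 6 \cdot \frac{1}{6} = \frac{1}{2} + 1 = \frac{3}{2} \approx 1.5$)
$y{\left(x \right)} = \frac{3}{2}$ ($y{\left(x \right)} = 3 - \frac{3}{2} = \frac{3}{2}$)
$T{\left(Z,V \right)} = - \frac{3}{2} + Z$ ($T{\left(Z,V \right)} = Z - \frac{3}{2} = - \frac{3}{2} + Z$)
$D{\left(k,b \right)} = -938$ ($D{\left(k,b \right)} = \left(-59 + 52\right) \left(45 + 89\right) = \left(-7\right) 134 = -938$)
$E{\left(173 \right)} - D{\left(T{\left(14,13 \right)},113 \right)} = - \frac{49}{2} - -938 = - \frac{49}{2} + 938 = \frac{1827}{2}$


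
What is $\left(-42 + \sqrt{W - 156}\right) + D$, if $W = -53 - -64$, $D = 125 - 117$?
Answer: $-34 + i \sqrt{145} \approx -34.0 + 12.042 i$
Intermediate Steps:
$D = 8$ ($D = 125 - 117 = 8$)
$W = 11$ ($W = -53 + 64 = 11$)
$\left(-42 + \sqrt{W - 156}\right) + D = \left(-42 + \sqrt{11 - 156}\right) + 8 = \left(-42 + \sqrt{-145}\right) + 8 = \left(-42 + i \sqrt{145}\right) + 8 = -34 + i \sqrt{145}$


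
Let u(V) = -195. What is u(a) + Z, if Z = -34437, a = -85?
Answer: -34632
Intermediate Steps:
u(a) + Z = -195 - 34437 = -34632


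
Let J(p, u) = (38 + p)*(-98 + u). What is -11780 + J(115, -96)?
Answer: -41462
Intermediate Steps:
J(p, u) = (-98 + u)*(38 + p)
-11780 + J(115, -96) = -11780 + (-3724 - 98*115 + 38*(-96) + 115*(-96)) = -11780 + (-3724 - 11270 - 3648 - 11040) = -11780 - 29682 = -41462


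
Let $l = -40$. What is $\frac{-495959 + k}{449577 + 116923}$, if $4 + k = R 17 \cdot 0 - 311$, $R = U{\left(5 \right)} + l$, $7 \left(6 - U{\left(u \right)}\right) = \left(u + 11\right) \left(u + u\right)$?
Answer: $- \frac{248137}{283250} \approx -0.87604$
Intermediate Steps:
$U{\left(u \right)} = 6 - \frac{2 u \left(11 + u\right)}{7}$ ($U{\left(u \right)} = 6 - \frac{\left(u + 11\right) \left(u + u\right)}{7} = 6 - \frac{\left(11 + u\right) 2 u}{7} = 6 - \frac{2 u \left(11 + u\right)}{7}$)
$R = - \frac{398}{7}$ ($R = \left(6 - \frac{110}{7} - \frac{2 \cdot 5^{2}}{7}\right) - 40 = \left(6 - \frac{110}{7} - \frac{50}{7}\right) - 40 = - \frac{118}{7} - 40 = - \frac{398}{7} \approx -56.857$)
$k = -315$ ($k = -4 - \left(311 + \frac{398 \cdot 17 \cdot 0}{7}\right) = -4 - 311 = -315$)
$\frac{-495959 + k}{449577 + 116923} = \frac{-495959 - 315}{449577 + 116923} = - \frac{496274}{566500} = \left(-496274\right) \frac{1}{566500} = - \frac{248137}{283250}$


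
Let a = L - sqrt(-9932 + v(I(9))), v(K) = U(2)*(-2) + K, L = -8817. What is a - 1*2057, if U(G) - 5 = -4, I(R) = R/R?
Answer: -10874 - I*sqrt(9933) ≈ -10874.0 - 99.664*I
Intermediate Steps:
I(R) = 1
U(G) = 1 (U(G) = 5 - 4 = 1)
v(K) = -2 + K (v(K) = 1*(-2) + K = -2 + K)
a = -8817 - I*sqrt(9933) (a = -8817 - sqrt(-9932 + (-2 + 1)) = -8817 - sqrt(-9932 - 1) = -8817 - sqrt(-9933) = -8817 - I*sqrt(9933) ≈ -8817.0 - 99.664*I)
a - 1*2057 = (-8817 - I*sqrt(9933)) - 1*2057 = (-8817 - I*sqrt(9933)) - 2057 = -10874 - I*sqrt(9933)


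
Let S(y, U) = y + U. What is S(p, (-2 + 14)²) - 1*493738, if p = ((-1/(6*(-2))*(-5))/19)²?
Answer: -25658990471/51984 ≈ -4.9359e+5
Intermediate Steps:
p = 25/51984 (p = ((-1/(-12)*(-5))*(1/19))² = ((-1*(-1/12)*(-5))*(1/19))² = (((1/12)*(-5))*(1/19))² = (-5/12*1/19)² = (-5/228)² = 25/51984 ≈ 0.00048092)
S(y, U) = U + y
S(p, (-2 + 14)²) - 1*493738 = ((-2 + 14)² + 25/51984) - 1*493738 = (12² + 25/51984) - 493738 = (144 + 25/51984) - 493738 = 7485721/51984 - 493738 = -25658990471/51984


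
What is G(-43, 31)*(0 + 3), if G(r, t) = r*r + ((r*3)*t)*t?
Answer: -366360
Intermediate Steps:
G(r, t) = r² + 3*r*t² (G(r, t) = r² + ((3*r)*t)*t = r² + (3*r*t)*t = r² + 3*r*t²)
G(-43, 31)*(0 + 3) = (-43*(-43 + 3*31²))*(0 + 3) = -43*(-43 + 3*961)*3 = -43*(-43 + 2883)*3 = -43*2840*3 = -122120*3 = -366360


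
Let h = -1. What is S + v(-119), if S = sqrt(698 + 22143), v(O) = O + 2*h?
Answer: -121 + sqrt(22841) ≈ 30.132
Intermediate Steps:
v(O) = -2 + O (v(O) = O + 2*(-1) = O - 2 = -2 + O)
S = sqrt(22841) ≈ 151.13
S + v(-119) = sqrt(22841) + (-2 - 119) = sqrt(22841) - 121 = -121 + sqrt(22841)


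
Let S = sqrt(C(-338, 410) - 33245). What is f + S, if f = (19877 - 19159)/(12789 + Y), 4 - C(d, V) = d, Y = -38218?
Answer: -718/25429 + I*sqrt(32903) ≈ -0.028235 + 181.39*I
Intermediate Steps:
C(d, V) = 4 - d
S = I*sqrt(32903) (S = sqrt((4 - 1*(-338)) - 33245) = sqrt((4 + 338) - 33245) = sqrt(342 - 33245) = sqrt(-32903) = I*sqrt(32903) ≈ 181.39*I)
f = -718/25429 (f = (19877 - 19159)/(12789 - 38218) = 718/(-25429) = 718*(-1/25429) = -718/25429 ≈ -0.028235)
f + S = -718/25429 + I*sqrt(32903)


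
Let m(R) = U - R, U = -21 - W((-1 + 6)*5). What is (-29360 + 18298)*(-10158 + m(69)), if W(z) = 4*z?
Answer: 114469576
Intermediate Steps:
U = -121 (U = -21 - 4*(-1 + 6)*5 = -21 - 4*5*5 = -21 - 4*25 = -21 - 1*100 = -21 - 100 = -121)
m(R) = -121 - R
(-29360 + 18298)*(-10158 + m(69)) = (-29360 + 18298)*(-10158 + (-121 - 1*69)) = -11062*(-10158 + (-121 - 69)) = -11062*(-10158 - 190) = -11062*(-10348) = 114469576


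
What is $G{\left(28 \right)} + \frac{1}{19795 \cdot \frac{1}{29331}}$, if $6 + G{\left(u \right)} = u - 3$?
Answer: $\frac{405436}{19795} \approx 20.482$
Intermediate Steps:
$G{\left(u \right)} = -9 + u$ ($G{\left(u \right)} = -6 + \left(u - 3\right) = -6 + \left(-3 + u\right) = -9 + u$)
$G{\left(28 \right)} + \frac{1}{19795 \cdot \frac{1}{29331}} = \left(-9 + 28\right) + \frac{1}{19795 \cdot \frac{1}{29331}} = 19 + \frac{1}{19795 \cdot \frac{1}{29331}} = 19 + \frac{1}{\frac{19795}{29331}} = 19 + \frac{29331}{19795} = \frac{405436}{19795}$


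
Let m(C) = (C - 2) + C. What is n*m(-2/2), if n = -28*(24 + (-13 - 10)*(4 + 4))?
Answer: -17920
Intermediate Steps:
m(C) = -2 + 2*C (m(C) = (-2 + C) + C = -2 + 2*C)
n = 4480 (n = -28*(24 - 23*8) = -28*(24 - 184) = -28*(-160) = 4480)
n*m(-2/2) = 4480*(-2 + 2*(-2/2)) = 4480*(-2 + 2*(-2*½)) = 4480*(-2 + 2*(-1)) = 4480*(-2 - 2) = 4480*(-4) = -17920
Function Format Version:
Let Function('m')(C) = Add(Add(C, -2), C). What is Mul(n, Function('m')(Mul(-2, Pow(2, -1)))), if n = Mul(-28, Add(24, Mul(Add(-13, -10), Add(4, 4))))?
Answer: -17920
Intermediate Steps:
Function('m')(C) = Add(-2, Mul(2, C)) (Function('m')(C) = Add(Add(-2, C), C) = Add(-2, Mul(2, C)))
n = 4480 (n = Mul(-28, Add(24, Mul(-23, 8))) = Mul(-28, Add(24, -184)) = Mul(-28, -160) = 4480)
Mul(n, Function('m')(Mul(-2, Pow(2, -1)))) = Mul(4480, Add(-2, Mul(2, Mul(-2, Pow(2, -1))))) = Mul(4480, Add(-2, Mul(2, Mul(-2, Rational(1, 2))))) = Mul(4480, Add(-2, Mul(2, -1))) = Mul(4480, Add(-2, -2)) = Mul(4480, -4) = -17920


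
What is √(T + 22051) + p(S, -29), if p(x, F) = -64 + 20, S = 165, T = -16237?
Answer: -44 + 3*√646 ≈ 32.250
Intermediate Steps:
p(x, F) = -44
√(T + 22051) + p(S, -29) = √(-16237 + 22051) - 44 = √5814 - 44 = 3*√646 - 44 = -44 + 3*√646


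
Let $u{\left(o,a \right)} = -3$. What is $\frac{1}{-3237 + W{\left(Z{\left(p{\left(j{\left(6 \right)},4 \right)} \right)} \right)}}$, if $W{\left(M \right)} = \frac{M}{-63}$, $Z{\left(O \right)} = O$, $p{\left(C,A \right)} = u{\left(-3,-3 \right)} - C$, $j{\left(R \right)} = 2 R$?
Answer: $- \frac{21}{67972} \approx -0.00030895$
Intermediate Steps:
$p{\left(C,A \right)} = -3 - C$
$W{\left(M \right)} = - \frac{M}{63}$ ($W{\left(M \right)} = M \left(- \frac{1}{63}\right) = - \frac{M}{63}$)
$\frac{1}{-3237 + W{\left(Z{\left(p{\left(j{\left(6 \right)},4 \right)} \right)} \right)}} = \frac{1}{-3237 - \frac{-3 - 2 \cdot 6}{63}} = \frac{1}{-3237 - \frac{-3 - 12}{63}} = \frac{1}{-3237 - - \frac{5}{21}} = \frac{1}{-3237 + \frac{5}{21}} = \frac{1}{- \frac{67972}{21}} = - \frac{21}{67972}$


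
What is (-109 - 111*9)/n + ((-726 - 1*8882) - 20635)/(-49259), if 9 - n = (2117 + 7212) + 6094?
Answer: 37196041/54234159 ≈ 0.68584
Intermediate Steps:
n = -15414 (n = 9 - ((2117 + 7212) + 6094) = 9 - (9329 + 6094) = 9 - 1*15423 = 9 - 15423 = -15414)
(-109 - 111*9)/n + ((-726 - 1*8882) - 20635)/(-49259) = (-109 - 111*9)/(-15414) + ((-726 - 1*8882) - 20635)/(-49259) = (-109 - 999)*(-1/15414) + ((-726 - 8882) - 20635)*(-1/49259) = -1108*(-1/15414) + (-9608 - 20635)*(-1/49259) = 554/7707 - 30243*(-1/49259) = 554/7707 + 30243/49259 = 37196041/54234159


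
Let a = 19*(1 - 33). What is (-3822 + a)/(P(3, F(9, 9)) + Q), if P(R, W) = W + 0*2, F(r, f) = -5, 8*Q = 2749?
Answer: -35440/2709 ≈ -13.082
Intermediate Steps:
Q = 2749/8 (Q = (⅛)*2749 = 2749/8 ≈ 343.63)
a = -608 (a = 19*(-32) = -608)
P(R, W) = W (P(R, W) = W + 0 = W)
(-3822 + a)/(P(3, F(9, 9)) + Q) = (-3822 - 608)/(-5 + 2749/8) = -4430/2709/8 = -4430*8/2709 = -35440/2709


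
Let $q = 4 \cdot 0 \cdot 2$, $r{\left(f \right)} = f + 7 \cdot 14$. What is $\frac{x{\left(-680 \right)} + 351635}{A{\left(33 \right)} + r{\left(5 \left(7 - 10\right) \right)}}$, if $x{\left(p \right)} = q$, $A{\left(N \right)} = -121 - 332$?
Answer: $- \frac{70327}{74} \approx -950.37$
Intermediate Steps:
$r{\left(f \right)} = 98 + f$ ($r{\left(f \right)} = f + 98 = 98 + f$)
$A{\left(N \right)} = -453$
$q = 0$ ($q = 0 \cdot 2 = 0$)
$x{\left(p \right)} = 0$
$\frac{x{\left(-680 \right)} + 351635}{A{\left(33 \right)} + r{\left(5 \left(7 - 10\right) \right)}} = \frac{0 + 351635}{-453 + \left(98 + 5 \left(7 - 10\right)\right)} = \frac{351635}{-453 + \left(98 + 5 \left(-3\right)\right)} = \frac{351635}{-453 + \left(98 - 15\right)} = \frac{351635}{-453 + 83} = \frac{351635}{-370} = 351635 \left(- \frac{1}{370}\right) = - \frac{70327}{74}$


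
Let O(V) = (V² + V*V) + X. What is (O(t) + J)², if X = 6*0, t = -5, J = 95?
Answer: 21025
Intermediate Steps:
X = 0
O(V) = 2*V² (O(V) = (V² + V*V) + 0 = (V² + V²) + 0 = 2*V² + 0 = 2*V²)
(O(t) + J)² = (2*(-5)² + 95)² = (2*25 + 95)² = (50 + 95)² = 145² = 21025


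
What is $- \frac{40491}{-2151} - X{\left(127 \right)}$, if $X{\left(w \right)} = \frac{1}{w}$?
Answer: $\frac{571134}{30353} \approx 18.816$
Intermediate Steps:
$- \frac{40491}{-2151} - X{\left(127 \right)} = - \frac{40491}{-2151} - \frac{1}{127} = \left(-40491\right) \left(- \frac{1}{2151}\right) - \frac{1}{127} = \frac{4499}{239} - \frac{1}{127} = \frac{571134}{30353}$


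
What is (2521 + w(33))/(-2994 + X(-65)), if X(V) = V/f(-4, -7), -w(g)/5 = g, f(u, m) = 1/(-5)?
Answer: -2356/2669 ≈ -0.88273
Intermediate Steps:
f(u, m) = -1/5
w(g) = -5*g
X(V) = -5*V (X(V) = V/(-1/5) = V*(-5) = -5*V)
(2521 + w(33))/(-2994 + X(-65)) = (2521 - 5*33)/(-2994 - 5*(-65)) = (2521 - 165)/(-2994 + 325) = 2356/(-2669) = 2356*(-1/2669) = -2356/2669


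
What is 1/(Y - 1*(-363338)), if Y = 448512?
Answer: 1/811850 ≈ 1.2318e-6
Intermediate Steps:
1/(Y - 1*(-363338)) = 1/(448512 - 1*(-363338)) = 1/(448512 + 363338) = 1/811850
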